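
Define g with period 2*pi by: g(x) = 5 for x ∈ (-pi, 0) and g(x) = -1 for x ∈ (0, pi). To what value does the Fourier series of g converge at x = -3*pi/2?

x = -3*pi/2 differs from x = pi/2 by -1 full period(s), and the series is 2*pi-periodic.
g is continuous at x = pi/2 with value -1, so the series converges to -1 there.

-1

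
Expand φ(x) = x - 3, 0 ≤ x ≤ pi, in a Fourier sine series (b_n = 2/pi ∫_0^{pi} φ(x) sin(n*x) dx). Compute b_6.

-1/3

b_6 = 2/pi ∫_0^{pi} (x - 3) sin(6*x) dx.
Integrating by parts (boundary term plus one more integral), an antiderivative of (x - 3) sin(6*x) is -x*cos(6*x)/6 + sin(6*x)/36 + cos(6*x)/2; evaluating from 0 to pi: ∫_{0}^{pi} (x - 3) sin(6*x) dx = (1/2 - pi/6) - (1/2) = -pi/6.
Hence b_6 = (2/pi)·(-pi/6) = -1/3.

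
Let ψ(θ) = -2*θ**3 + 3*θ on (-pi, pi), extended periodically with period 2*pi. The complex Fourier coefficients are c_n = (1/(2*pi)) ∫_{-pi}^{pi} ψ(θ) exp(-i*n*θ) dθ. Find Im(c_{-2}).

Since ψ is real-valued, Im(c_{-2}) = -(1/(2*pi)) ∫_{-pi}^{pi} ψ(θ) sin(-2*θ) dθ = b_{2}/2.
ψ is odd and sin(-2*θ) is odd, so the integrand is even: ∫_{-pi}^{pi} ψ(θ) sin(-2*θ) dθ = 2∫_0^{pi} ψ(θ) sin(-2*θ) dθ.
Integrating by parts three times (tabular method), an antiderivative of (-2*θ**3 + 3*θ) sin(-2*θ) is -θ**3*cos(2*θ) + 3*θ**2*sin(2*θ)/2 + 3*θ*cos(2*θ) - 3*sin(2*θ)/2; evaluating from 0 to pi: ∫_{0}^{pi} (-2*θ**3 + 3*θ) sin(-2*θ) dθ = (pi*(3 - pi**2)) - (0) = pi*(3 - pi**2).
So ∫_{-pi}^{pi} ψ(θ) sin(-2*θ) dθ = 2*pi*(3 - pi**2).
Hence Im(c_{-2}) = (-1/(2*pi))·(2*pi*(3 - pi**2)) = -3 + pi**2.

-3 + pi**2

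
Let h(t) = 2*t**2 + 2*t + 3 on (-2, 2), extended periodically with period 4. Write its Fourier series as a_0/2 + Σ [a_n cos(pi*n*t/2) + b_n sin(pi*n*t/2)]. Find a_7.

-32/(49*pi**2)

a_7 = 1/2 ∫_{-2}^{2} h(t) cos(7*pi*t/2) dt.
Integrating by parts twice (tabular method), an antiderivative of (2*t**2 + 2*t + 3) cos(7*pi*t/2) is 4*t**2*sin(7*pi*t/2)/(7*pi) + 4*t*sin(7*pi*t/2)/(7*pi) + 16*t*cos(7*pi*t/2)/(49*pi**2) - 32*sin(7*pi*t/2)/(343*pi**3) + 6*sin(7*pi*t/2)/(7*pi) + 8*cos(7*pi*t/2)/(49*pi**2); evaluating from -2 to 2: ∫_{-2}^{2} (2*t**2 + 2*t + 3) cos(7*pi*t/2) dt = (-40/(49*pi**2)) - (24/(49*pi**2)) = -64/(49*pi**2).
Hence a_7 = (1/2)·(-64/(49*pi**2)) = -32/(49*pi**2).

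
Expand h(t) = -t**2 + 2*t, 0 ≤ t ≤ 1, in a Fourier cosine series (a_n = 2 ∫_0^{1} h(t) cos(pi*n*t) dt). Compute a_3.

a_3 = 2 ∫_0^{1} (-t**2 + 2*t) cos(3*pi*t) dt.
Integrating by parts twice (tabular method), an antiderivative of (-t**2 + 2*t) cos(3*pi*t) is -t**2*sin(3*pi*t)/(3*pi) + 2*t*sin(3*pi*t)/(3*pi) - 2*t*cos(3*pi*t)/(9*pi**2) + 2*sin(3*pi*t)/(27*pi**3) + 2*cos(3*pi*t)/(9*pi**2); evaluating from 0 to 1: ∫_{0}^{1} (-t**2 + 2*t) cos(3*pi*t) dt = (0) - (2/(9*pi**2)) = -2/(9*pi**2).
Hence a_3 = 2·(-2/(9*pi**2)) = -4/(9*pi**2).

-4/(9*pi**2)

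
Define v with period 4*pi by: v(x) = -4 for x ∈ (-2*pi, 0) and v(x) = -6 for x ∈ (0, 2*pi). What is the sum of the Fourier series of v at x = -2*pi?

-5

At x = -2*pi the one-sided limits are v(-2*pi^-) = -6 and v(-2*pi^+) = -4.
By Dirichlet's theorem the series converges to their average, [(-6) + (-4)]/2 = -5.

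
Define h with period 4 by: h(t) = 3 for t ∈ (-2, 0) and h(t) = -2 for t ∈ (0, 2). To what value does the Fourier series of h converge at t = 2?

t = 2 differs from t = -2 by 1 full period(s), and the series is 4-periodic.
At t = -2 the one-sided limits are h(-2^-) = -2 and h(-2^+) = 3.
By Dirichlet's theorem the series converges to their average, [(-2) + (3)]/2 = 1/2.

1/2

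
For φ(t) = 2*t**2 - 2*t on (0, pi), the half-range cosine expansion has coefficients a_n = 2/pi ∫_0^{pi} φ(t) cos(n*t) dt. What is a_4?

1/2

a_4 = 2/pi ∫_0^{pi} (2*t**2 - 2*t) cos(4*t) dt.
Integrating by parts twice (tabular method), an antiderivative of (2*t**2 - 2*t) cos(4*t) is t**2*sin(4*t)/2 - t*sin(4*t)/2 + t*cos(4*t)/4 - sin(4*t)/16 - cos(4*t)/8; evaluating from 0 to pi: ∫_{0}^{pi} (2*t**2 - 2*t) cos(4*t) dt = (-1/8 + pi/4) - (-1/8) = pi/4.
Hence a_4 = (2/pi)·(pi/4) = 1/2.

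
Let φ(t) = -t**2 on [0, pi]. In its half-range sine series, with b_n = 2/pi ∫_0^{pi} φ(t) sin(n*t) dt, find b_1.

b_1 = 2/pi ∫_0^{pi} (-t**2) sin(t) dt.
Integrating by parts twice (tabular method), an antiderivative of (-t**2) sin(t) is t**2*cos(t) - 2*t*sin(t) - 2*cos(t); evaluating from 0 to pi: ∫_{0}^{pi} (-t**2) sin(t) dt = (2 - pi**2) - (-2) = 4 - pi**2.
Hence b_1 = (2/pi)·(4 - pi**2) = -2*pi + 8/pi.

-2*pi + 8/pi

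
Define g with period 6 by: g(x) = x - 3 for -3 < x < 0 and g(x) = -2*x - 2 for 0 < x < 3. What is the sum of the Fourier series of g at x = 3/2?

g is continuous at x = 3/2 with value -5, so the series converges to -5 there.

-5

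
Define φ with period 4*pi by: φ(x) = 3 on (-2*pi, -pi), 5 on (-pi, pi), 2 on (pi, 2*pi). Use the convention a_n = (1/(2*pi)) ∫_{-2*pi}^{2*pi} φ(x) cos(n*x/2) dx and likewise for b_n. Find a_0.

a_0 = (1/(2*pi)) ∫_{-2*pi}^{2*pi} φ(x) dx = (1/(2*pi)) · (15*pi) = 15/2.

15/2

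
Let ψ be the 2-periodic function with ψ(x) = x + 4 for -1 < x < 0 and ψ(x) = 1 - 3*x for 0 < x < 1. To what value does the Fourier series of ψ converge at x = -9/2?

x = -9/2 differs from x = -1/2 by -2 full period(s), and the series is 2-periodic.
ψ is continuous at x = -1/2 with value 7/2, so the series converges to 7/2 there.

7/2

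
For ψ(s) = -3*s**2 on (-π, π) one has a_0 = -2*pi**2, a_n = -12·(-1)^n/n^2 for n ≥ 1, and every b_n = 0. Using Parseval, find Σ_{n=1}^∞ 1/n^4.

Parseval: a_0^2/2 + Σ a_n^2 = (1/π) ∫_{-π}^{π} ψ(s)^2 ds = 18*pi**4/5.
Subtract a_0^2/2 = 2*pi**4: Σ a_n^2 = 8*pi**4/5.
Since a_n^2 = 144/n^4, Σ 1/n^4 = pi**4/90.

pi**4/90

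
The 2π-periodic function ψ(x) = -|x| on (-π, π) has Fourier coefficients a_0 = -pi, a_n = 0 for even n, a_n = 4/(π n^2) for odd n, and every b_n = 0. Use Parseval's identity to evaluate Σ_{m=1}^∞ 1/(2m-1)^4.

Parseval: a_0^2/2 + Σ a_n^2 = (1/π) ∫_{-π}^{π} ψ(x)^2 dx = 2*pi**2/3.
Subtract a_0^2/2 = pi**2/2: Σ a_n^2 = pi**2/6.
Only odd n contribute, with a_n^2 = 16/(π^2 n^4), so Σ_{m≥1} 1/(2m-1)^4 = π^2·(pi**2/6)/16 = pi**4/96.

pi**4/96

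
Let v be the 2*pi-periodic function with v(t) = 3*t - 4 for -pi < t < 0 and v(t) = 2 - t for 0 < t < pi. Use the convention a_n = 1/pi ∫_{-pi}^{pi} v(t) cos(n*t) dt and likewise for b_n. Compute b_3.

b_3 = 1/pi ∫_{-pi}^{pi} v(t) sin(3*t) dt.
Split the integral at the breakpoints.
Integrating by parts (boundary term plus one more integral), an antiderivative of (3*t - 4) sin(3*t) is -t*cos(3*t) + sin(3*t)/3 + 4*cos(3*t)/3; evaluating from -pi to 0: ∫_{-pi}^{0} (3*t - 4) sin(3*t) dt = (4/3) - (-pi - 4/3) = 8/3 + pi.
Integrating by parts (boundary term plus one more integral), an antiderivative of (2 - t) sin(3*t) is t*cos(3*t)/3 - sin(3*t)/9 - 2*cos(3*t)/3; evaluating from 0 to pi: ∫_{0}^{pi} (2 - t) sin(3*t) dt = (2/3 - pi/3) - (-2/3) = 4/3 - pi/3.
Summing the pieces and multiplying by (1/pi) gives b_3 = 2/3 + 4/pi.

2/3 + 4/pi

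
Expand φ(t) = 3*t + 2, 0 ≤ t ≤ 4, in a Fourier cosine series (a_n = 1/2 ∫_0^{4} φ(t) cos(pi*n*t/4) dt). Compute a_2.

a_2 = 1/2 ∫_0^{4} (3*t + 2) cos(pi*t/2) dt.
Integrating by parts (boundary term plus one more integral), an antiderivative of (3*t + 2) cos(pi*t/2) is 6*t*sin(pi*t/2)/pi + 4*sin(pi*t/2)/pi + 12*cos(pi*t/2)/pi**2; evaluating from 0 to 4: ∫_{0}^{4} (3*t + 2) cos(pi*t/2) dt = (12/pi**2) - (12/pi**2) = 0.
Hence a_2 = (1/2)·(0) = 0.

0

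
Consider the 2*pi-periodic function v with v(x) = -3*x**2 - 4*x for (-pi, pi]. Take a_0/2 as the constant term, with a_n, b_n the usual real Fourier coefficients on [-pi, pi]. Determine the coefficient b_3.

-8/3

b_3 = 1/pi ∫_{-pi}^{pi} v(x) sin(3*x) dx.
Integrating by parts twice (tabular method), an antiderivative of (-3*x**2 - 4*x) sin(3*x) is x**2*cos(3*x) - 2*x*sin(3*x)/3 + 4*x*cos(3*x)/3 - 4*sin(3*x)/9 - 2*cos(3*x)/9; evaluating from -pi to pi: ∫_{-pi}^{pi} (-3*x**2 - 4*x) sin(3*x) dx = (-pi**2 - 4*pi/3 + 2/9) - (-pi**2 + 2/9 + 4*pi/3) = -8*pi/3.
Hence b_3 = (1/pi)·(-8*pi/3) = -8/3.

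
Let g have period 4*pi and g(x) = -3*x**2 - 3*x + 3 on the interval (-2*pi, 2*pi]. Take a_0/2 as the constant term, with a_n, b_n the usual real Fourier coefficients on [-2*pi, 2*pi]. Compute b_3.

-4

b_3 = (1/(2*pi)) ∫_{-2*pi}^{2*pi} g(x) sin(3*x/2) dx.
Integrating by parts twice (tabular method), an antiderivative of (-3*x**2 - 3*x + 3) sin(3*x/2) is 2*x**2*cos(3*x/2) - 8*x*sin(3*x/2)/3 + 2*x*cos(3*x/2) - 4*sin(3*x/2)/3 - 34*cos(3*x/2)/9; evaluating from -2*pi to 2*pi: ∫_{-2*pi}^{2*pi} (-3*x**2 - 3*x + 3) sin(3*x/2) dx = (-8*pi**2 - 4*pi + 34/9) - (-8*pi**2 + 34/9 + 4*pi) = -8*pi.
Hence b_3 = (1/(2*pi))·(-8*pi) = -4.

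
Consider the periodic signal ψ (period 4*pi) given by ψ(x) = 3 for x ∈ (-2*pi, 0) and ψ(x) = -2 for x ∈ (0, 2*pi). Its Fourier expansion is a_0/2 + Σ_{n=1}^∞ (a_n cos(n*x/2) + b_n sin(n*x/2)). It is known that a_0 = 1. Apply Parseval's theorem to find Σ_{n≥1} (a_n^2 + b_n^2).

Parseval: a_0^2/2 + Σ_{n≥1} (a_n^2+b_n^2) = (1/(2*pi)) ∫_{-2*pi}^{2*pi} ψ(x)^2 dx = 13.
Subtract a_0^2/2 = 1/2: Σ (a_n^2+b_n^2) = 25/2.

25/2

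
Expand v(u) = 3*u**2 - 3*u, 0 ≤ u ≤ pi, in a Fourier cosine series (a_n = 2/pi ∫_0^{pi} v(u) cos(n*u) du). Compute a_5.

12*(1 - pi)/(25*pi)

a_5 = 2/pi ∫_0^{pi} (3*u**2 - 3*u) cos(5*u) du.
Integrating by parts twice (tabular method), an antiderivative of (3*u**2 - 3*u) cos(5*u) is 3*u**2*sin(5*u)/5 - 3*u*sin(5*u)/5 + 6*u*cos(5*u)/25 - 6*sin(5*u)/125 - 3*cos(5*u)/25; evaluating from 0 to pi: ∫_{0}^{pi} (3*u**2 - 3*u) cos(5*u) du = (3/25 - 6*pi/25) - (-3/25) = 6/25 - 6*pi/25.
Hence a_5 = (2/pi)·(6/25 - 6*pi/25) = 12*(1 - pi)/(25*pi).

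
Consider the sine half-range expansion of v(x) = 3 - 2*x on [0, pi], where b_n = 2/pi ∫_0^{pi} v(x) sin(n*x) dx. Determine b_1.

b_1 = 2/pi ∫_0^{pi} (3 - 2*x) sin(x) dx.
Integrating by parts (boundary term plus one more integral), an antiderivative of (3 - 2*x) sin(x) is 2*x*cos(x) - 2*sin(x) - 3*cos(x); evaluating from 0 to pi: ∫_{0}^{pi} (3 - 2*x) sin(x) dx = (3 - 2*pi) - (-3) = 6 - 2*pi.
Hence b_1 = (2/pi)·(6 - 2*pi) = -4 + 12/pi.

-4 + 12/pi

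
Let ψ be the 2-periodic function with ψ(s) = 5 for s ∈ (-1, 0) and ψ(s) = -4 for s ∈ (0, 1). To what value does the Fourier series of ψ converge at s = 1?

At s = 1 the one-sided limits are ψ(1^-) = -4 and ψ(1^+) = 5.
By Dirichlet's theorem the series converges to their average, [(-4) + (5)]/2 = 1/2.

1/2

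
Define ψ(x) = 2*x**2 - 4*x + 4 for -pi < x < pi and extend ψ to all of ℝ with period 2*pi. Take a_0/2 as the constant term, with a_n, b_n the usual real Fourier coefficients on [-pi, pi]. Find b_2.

b_2 = 1/pi ∫_{-pi}^{pi} ψ(x) sin(2*x) dx.
Integrating by parts twice (tabular method), an antiderivative of (2*x**2 - 4*x + 4) sin(2*x) is -x**2*cos(2*x) + x*sin(2*x) + 2*x*cos(2*x) - sin(2*x) - 3*cos(2*x)/2; evaluating from -pi to pi: ∫_{-pi}^{pi} (2*x**2 - 4*x + 4) sin(2*x) dx = (-pi**2 - 3/2 + 2*pi) - (-pi**2 - 2*pi - 3/2) = 4*pi.
Hence b_2 = (1/pi)·(4*pi) = 4.

4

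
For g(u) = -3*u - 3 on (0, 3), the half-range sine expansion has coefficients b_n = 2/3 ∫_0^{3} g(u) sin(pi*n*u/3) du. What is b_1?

b_1 = 2/3 ∫_0^{3} (-3*u - 3) sin(pi*u/3) du.
Integrating by parts (boundary term plus one more integral), an antiderivative of (-3*u - 3) sin(pi*u/3) is 9*u*cos(pi*u/3)/pi - 27*sin(pi*u/3)/pi**2 + 9*cos(pi*u/3)/pi; evaluating from 0 to 3: ∫_{0}^{3} (-3*u - 3) sin(pi*u/3) du = (-36/pi) - (9/pi) = -45/pi.
Hence b_1 = (2/3)·(-45/pi) = -30/pi.

-30/pi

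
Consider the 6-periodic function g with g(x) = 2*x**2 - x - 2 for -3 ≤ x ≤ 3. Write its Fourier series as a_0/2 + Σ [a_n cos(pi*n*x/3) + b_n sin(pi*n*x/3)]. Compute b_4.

3/(2*pi)

b_4 = 1/3 ∫_{-3}^{3} g(x) sin(4*pi*x/3) dx.
Integrating by parts twice (tabular method), an antiderivative of (2*x**2 - x - 2) sin(4*pi*x/3) is -3*x**2*cos(4*pi*x/3)/(2*pi) + 9*x*sin(4*pi*x/3)/(4*pi**2) + 3*x*cos(4*pi*x/3)/(4*pi) - 9*sin(4*pi*x/3)/(16*pi**2) + 27*cos(4*pi*x/3)/(16*pi**3) + 3*cos(4*pi*x/3)/(2*pi); evaluating from -3 to 3: ∫_{-3}^{3} (2*x**2 - x - 2) sin(4*pi*x/3) dx = (3*(9 - 52*pi**2)/(16*pi**3)) - (3*(9 - 76*pi**2)/(16*pi**3)) = 9/(2*pi).
Hence b_4 = (1/3)·(9/(2*pi)) = 3/(2*pi).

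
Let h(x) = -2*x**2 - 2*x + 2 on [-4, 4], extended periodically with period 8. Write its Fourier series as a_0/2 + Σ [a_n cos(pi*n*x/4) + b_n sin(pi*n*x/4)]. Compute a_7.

a_7 = 1/4 ∫_{-4}^{4} h(x) cos(7*pi*x/4) dx.
Integrating by parts twice (tabular method), an antiderivative of (-2*x**2 - 2*x + 2) cos(7*pi*x/4) is -8*x**2*sin(7*pi*x/4)/(7*pi) - 8*x*sin(7*pi*x/4)/(7*pi) - 64*x*cos(7*pi*x/4)/(49*pi**2) + 256*sin(7*pi*x/4)/(343*pi**3) + 8*sin(7*pi*x/4)/(7*pi) - 32*cos(7*pi*x/4)/(49*pi**2); evaluating from -4 to 4: ∫_{-4}^{4} (-2*x**2 - 2*x + 2) cos(7*pi*x/4) dx = (288/(49*pi**2)) - (-32/(7*pi**2)) = 512/(49*pi**2).
Hence a_7 = (1/4)·(512/(49*pi**2)) = 128/(49*pi**2).

128/(49*pi**2)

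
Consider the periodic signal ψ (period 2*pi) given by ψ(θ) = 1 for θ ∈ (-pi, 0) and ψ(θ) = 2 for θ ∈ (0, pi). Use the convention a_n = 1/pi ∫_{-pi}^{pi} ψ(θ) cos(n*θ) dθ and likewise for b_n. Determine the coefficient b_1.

2/pi

b_1 = 1/pi ∫_{-pi}^{pi} ψ(θ) sin(θ) dθ.
Split the integral at the breakpoints.
Directly, an antiderivative of (1) sin(θ) is -cos(θ); evaluating from -pi to 0: ∫_{-pi}^{0} (1) sin(θ) dθ = (-1) - (1) = -2.
Directly, an antiderivative of (2) sin(θ) is -2*cos(θ); evaluating from 0 to pi: ∫_{0}^{pi} (2) sin(θ) dθ = (2) - (-2) = 4.
Summing the pieces and multiplying by (1/pi) gives b_1 = 2/pi.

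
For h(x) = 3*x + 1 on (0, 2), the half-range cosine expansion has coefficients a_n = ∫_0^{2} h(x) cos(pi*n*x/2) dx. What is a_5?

-24/(25*pi**2)

a_5 = ∫_0^{2} (3*x + 1) cos(5*pi*x/2) dx.
Integrating by parts (boundary term plus one more integral), an antiderivative of (3*x + 1) cos(5*pi*x/2) is 6*x*sin(5*pi*x/2)/(5*pi) + 2*sin(5*pi*x/2)/(5*pi) + 12*cos(5*pi*x/2)/(25*pi**2); evaluating from 0 to 2: ∫_{0}^{2} (3*x + 1) cos(5*pi*x/2) dx = (-12/(25*pi**2)) - (12/(25*pi**2)) = -24/(25*pi**2).
Hence a_5 = -24/(25*pi**2).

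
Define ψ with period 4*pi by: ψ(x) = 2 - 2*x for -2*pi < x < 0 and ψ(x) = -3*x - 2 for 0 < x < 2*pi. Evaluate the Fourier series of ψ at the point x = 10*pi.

-pi

x = 10*pi differs from x = 2*pi by 2 full period(s), and the series is 4*pi-periodic.
At x = 2*pi the one-sided limits are ψ(2*pi^-) = -6*pi - 2 and ψ(2*pi^+) = 2 + 4*pi.
By Dirichlet's theorem the series converges to their average, [(-6*pi - 2) + (2 + 4*pi)]/2 = -pi.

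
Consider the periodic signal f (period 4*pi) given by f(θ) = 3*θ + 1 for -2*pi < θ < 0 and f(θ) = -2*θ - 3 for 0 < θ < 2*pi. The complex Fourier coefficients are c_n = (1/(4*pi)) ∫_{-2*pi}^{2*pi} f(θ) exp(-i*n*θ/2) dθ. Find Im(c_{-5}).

Since f is real-valued, Im(c_{-5}) = -(1/(4*pi)) ∫_{-2*pi}^{2*pi} f(θ) sin(-5*θ/2) dθ = b_{5}/2.
Split the integral at the breakpoints.
Integrating by parts (boundary term plus one more integral), an antiderivative of (3*θ + 1) sin(-5*θ/2) is 6*θ*cos(5*θ/2)/5 - 12*sin(5*θ/2)/25 + 2*cos(5*θ/2)/5; evaluating from -2*pi to 0: ∫_{-2*pi}^{0} (3*θ + 1) sin(-5*θ/2) dθ = (2/5) - (-2/5 + 12*pi/5) = 4/5 - 12*pi/5.
Integrating by parts (boundary term plus one more integral), an antiderivative of (-2*θ - 3) sin(-5*θ/2) is -4*θ*cos(5*θ/2)/5 + 8*sin(5*θ/2)/25 - 6*cos(5*θ/2)/5; evaluating from 0 to 2*pi: ∫_{0}^{2*pi} (-2*θ - 3) sin(-5*θ/2) dθ = (6/5 + 8*pi/5) - (-6/5) = 12/5 + 8*pi/5.
So ∫_{-2*pi}^{2*pi} f(θ) sin(-5*θ/2) dθ = 16/5 - 4*pi/5.
Hence Im(c_{-5}) = (-1/(4*pi))·(16/5 - 4*pi/5) = (-4 + pi)/(5*pi).

(-4 + pi)/(5*pi)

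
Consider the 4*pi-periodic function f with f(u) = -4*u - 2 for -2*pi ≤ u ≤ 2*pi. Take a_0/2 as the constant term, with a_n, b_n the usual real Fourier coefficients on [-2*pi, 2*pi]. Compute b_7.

-16/7

b_7 = (1/(2*pi)) ∫_{-2*pi}^{2*pi} f(u) sin(7*u/2) du.
Integrating by parts (boundary term plus one more integral), an antiderivative of (-4*u - 2) sin(7*u/2) is 8*u*cos(7*u/2)/7 - 16*sin(7*u/2)/49 + 4*cos(7*u/2)/7; evaluating from -2*pi to 2*pi: ∫_{-2*pi}^{2*pi} (-4*u - 2) sin(7*u/2) du = (-16*pi/7 - 4/7) - (-4/7 + 16*pi/7) = -32*pi/7.
Hence b_7 = (1/(2*pi))·(-32*pi/7) = -16/7.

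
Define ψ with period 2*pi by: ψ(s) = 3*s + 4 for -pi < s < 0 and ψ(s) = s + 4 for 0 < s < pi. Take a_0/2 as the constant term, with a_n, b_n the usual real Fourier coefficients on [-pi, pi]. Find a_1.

a_1 = 1/pi ∫_{-pi}^{pi} ψ(s) cos(s) ds.
Split the integral at the breakpoints.
Integrating by parts (boundary term plus one more integral), an antiderivative of (3*s + 4) cos(s) is 3*s*sin(s) + 4*sin(s) + 3*cos(s); evaluating from -pi to 0: ∫_{-pi}^{0} (3*s + 4) cos(s) ds = (3) - (-3) = 6.
Integrating by parts (boundary term plus one more integral), an antiderivative of (s + 4) cos(s) is s*sin(s) + 4*sin(s) + cos(s); evaluating from 0 to pi: ∫_{0}^{pi} (s + 4) cos(s) ds = (-1) - (1) = -2.
Summing the pieces and multiplying by (1/pi) gives a_1 = 4/pi.

4/pi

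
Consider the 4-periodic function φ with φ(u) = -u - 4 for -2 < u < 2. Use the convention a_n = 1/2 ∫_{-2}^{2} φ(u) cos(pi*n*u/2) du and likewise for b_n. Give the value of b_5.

-4/(5*pi)

b_5 = 1/2 ∫_{-2}^{2} φ(u) sin(5*pi*u/2) du.
Integrating by parts (boundary term plus one more integral), an antiderivative of (-u - 4) sin(5*pi*u/2) is 2*u*cos(5*pi*u/2)/(5*pi) - 4*sin(5*pi*u/2)/(25*pi**2) + 8*cos(5*pi*u/2)/(5*pi); evaluating from -2 to 2: ∫_{-2}^{2} (-u - 4) sin(5*pi*u/2) du = (-12/(5*pi)) - (-4/(5*pi)) = -8/(5*pi).
Hence b_5 = (1/2)·(-8/(5*pi)) = -4/(5*pi).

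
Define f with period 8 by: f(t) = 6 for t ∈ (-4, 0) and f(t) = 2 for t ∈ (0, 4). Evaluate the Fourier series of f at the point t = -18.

t = -18 differs from t = -2 by -2 full period(s), and the series is 8-periodic.
f is continuous at t = -2 with value 6, so the series converges to 6 there.

6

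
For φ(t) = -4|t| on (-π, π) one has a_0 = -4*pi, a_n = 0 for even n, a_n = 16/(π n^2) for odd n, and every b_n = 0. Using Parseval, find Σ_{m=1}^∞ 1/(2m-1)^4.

Parseval: a_0^2/2 + Σ a_n^2 = (1/π) ∫_{-π}^{π} φ(t)^2 dt = 32*pi**2/3.
Subtract a_0^2/2 = 8*pi**2: Σ a_n^2 = 8*pi**2/3.
Only odd n contribute, with a_n^2 = 256/(π^2 n^4), so Σ_{m≥1} 1/(2m-1)^4 = π^2·(8*pi**2/3)/256 = pi**4/96.

pi**4/96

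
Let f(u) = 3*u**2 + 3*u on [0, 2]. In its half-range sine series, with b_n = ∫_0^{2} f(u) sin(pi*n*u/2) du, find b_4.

b_4 = ∫_0^{2} (3*u**2 + 3*u) sin(2*pi*u) du.
Integrating by parts twice (tabular method), an antiderivative of (3*u**2 + 3*u) sin(2*pi*u) is -3*u**2*cos(2*pi*u)/(2*pi) + 3*u*sin(2*pi*u)/(2*pi**2) - 3*u*cos(2*pi*u)/(2*pi) + 3*sin(2*pi*u)/(4*pi**2) + 3*cos(2*pi*u)/(4*pi**3); evaluating from 0 to 2: ∫_{0}^{2} (3*u**2 + 3*u) sin(2*pi*u) du = (-9/pi + 3/(4*pi**3)) - (3/(4*pi**3)) = -9/pi.
Hence b_4 = -9/pi.

-9/pi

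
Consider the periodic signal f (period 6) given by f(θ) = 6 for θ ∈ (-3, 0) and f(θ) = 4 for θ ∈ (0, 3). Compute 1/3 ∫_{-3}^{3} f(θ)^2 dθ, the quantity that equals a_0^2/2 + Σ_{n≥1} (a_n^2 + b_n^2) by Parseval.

52

1/3 ∫_{-3}^{3} f(θ)^2 dθ = 1/3 · (156) = 52.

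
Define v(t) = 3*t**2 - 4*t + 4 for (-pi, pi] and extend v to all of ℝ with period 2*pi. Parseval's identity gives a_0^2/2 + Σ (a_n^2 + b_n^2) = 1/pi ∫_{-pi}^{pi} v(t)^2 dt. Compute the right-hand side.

32 + 80*pi**2/3 + 18*pi**4/5

1/pi ∫_{-pi}^{pi} v(t)^2 dt = 1/pi · (2*pi*(240 + 200*pi**2 + 27*pi**4)/15) = 32 + 80*pi**2/3 + 18*pi**4/5.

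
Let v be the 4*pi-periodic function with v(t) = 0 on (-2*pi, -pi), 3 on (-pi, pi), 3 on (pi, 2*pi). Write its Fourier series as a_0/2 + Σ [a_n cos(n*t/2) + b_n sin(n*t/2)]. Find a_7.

a_7 = (1/(2*pi)) ∫_{-2*pi}^{2*pi} v(t) cos(7*t/2) dt.
Split the integral at the breakpoints.
∫_{-2*pi}^{-pi} (0) cos(7*t/2) dt = 0.
Directly, an antiderivative of (3) cos(7*t/2) is 6*sin(7*t/2)/7; evaluating from -pi to pi: ∫_{-pi}^{pi} (3) cos(7*t/2) dt = (-6/7) - (6/7) = -12/7.
Directly, an antiderivative of (3) cos(7*t/2) is 6*sin(7*t/2)/7; evaluating from pi to 2*pi: ∫_{pi}^{2*pi} (3) cos(7*t/2) dt = (0) - (-6/7) = 6/7.
Summing the pieces and multiplying by (1/(2*pi)) gives a_7 = -3/(7*pi).

-3/(7*pi)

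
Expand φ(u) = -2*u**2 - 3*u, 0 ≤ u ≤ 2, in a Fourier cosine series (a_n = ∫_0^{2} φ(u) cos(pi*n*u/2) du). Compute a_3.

56/(9*pi**2)

a_3 = ∫_0^{2} (-2*u**2 - 3*u) cos(3*pi*u/2) du.
Integrating by parts twice (tabular method), an antiderivative of (-2*u**2 - 3*u) cos(3*pi*u/2) is -4*u**2*sin(3*pi*u/2)/(3*pi) - 2*u*sin(3*pi*u/2)/pi - 16*u*cos(3*pi*u/2)/(9*pi**2) + 32*sin(3*pi*u/2)/(27*pi**3) - 4*cos(3*pi*u/2)/(3*pi**2); evaluating from 0 to 2: ∫_{0}^{2} (-2*u**2 - 3*u) cos(3*pi*u/2) du = (44/(9*pi**2)) - (-4/(3*pi**2)) = 56/(9*pi**2).
Hence a_3 = 56/(9*pi**2).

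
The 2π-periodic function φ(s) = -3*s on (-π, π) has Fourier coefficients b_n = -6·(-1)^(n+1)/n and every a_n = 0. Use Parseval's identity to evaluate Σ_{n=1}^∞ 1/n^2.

pi**2/6

Parseval: Σ b_n^2 = (1/π) ∫_{-π}^{π} φ(s)^2 ds = 6*pi**2.
Σ b_n^2 = Σ 36/n^2, so Σ 1/n^2 = (6*pi**2)/36 = pi**2/6.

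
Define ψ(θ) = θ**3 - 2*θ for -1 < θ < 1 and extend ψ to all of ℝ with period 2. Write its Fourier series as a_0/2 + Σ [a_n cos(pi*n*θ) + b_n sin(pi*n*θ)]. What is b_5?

b_5 = ∫_{-1}^{1} ψ(θ) sin(5*pi*θ) dθ.
ψ is odd and sin(5*pi*θ) is odd, so the integrand is even and b_5 = 2 ∫_0^{1} ψ(θ) sin(5*pi*θ) dθ.
Integrating by parts three times (tabular method), an antiderivative of (θ**3 - 2*θ) sin(5*pi*θ) is -θ**3*cos(5*pi*θ)/(5*pi) + 3*θ**2*sin(5*pi*θ)/(25*pi**2) + 6*θ*cos(5*pi*θ)/(125*pi**3) + 2*θ*cos(5*pi*θ)/(5*pi) - 2*sin(5*pi*θ)/(25*pi**2) - 6*sin(5*pi*θ)/(625*pi**4); evaluating from 0 to 1: ∫_{0}^{1} (θ**3 - 2*θ) sin(5*pi*θ) dθ = ((-25*pi**2 - 6)/(125*pi**3)) - (0) = (-25*pi**2 - 6)/(125*pi**3).
Hence b_5 = 2·((-25*pi**2 - 6)/(125*pi**3)) = 2*(-25*pi**2 - 6)/(125*pi**3).

2*(-25*pi**2 - 6)/(125*pi**3)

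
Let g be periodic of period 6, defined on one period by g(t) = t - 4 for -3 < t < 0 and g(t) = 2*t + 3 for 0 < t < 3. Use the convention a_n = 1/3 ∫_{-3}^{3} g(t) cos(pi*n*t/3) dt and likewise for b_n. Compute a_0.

1/2

a_0 = 1/3 ∫_{-3}^{3} g(t) dt = 1/3 · (3/2) = 1/2.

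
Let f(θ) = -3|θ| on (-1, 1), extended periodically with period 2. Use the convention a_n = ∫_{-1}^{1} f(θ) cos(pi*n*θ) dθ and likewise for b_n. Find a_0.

-3

a_0 = ∫_{-1}^{1} f(θ) dθ = -3.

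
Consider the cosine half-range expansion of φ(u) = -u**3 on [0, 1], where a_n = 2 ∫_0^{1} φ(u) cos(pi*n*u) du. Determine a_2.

-3/(2*pi**2)

a_2 = 2 ∫_0^{1} (-u**3) cos(2*pi*u) du.
Integrating by parts three times (tabular method), an antiderivative of (-u**3) cos(2*pi*u) is -u**3*sin(2*pi*u)/(2*pi) - 3*u**2*cos(2*pi*u)/(4*pi**2) + 3*u*sin(2*pi*u)/(4*pi**3) + 3*cos(2*pi*u)/(8*pi**4); evaluating from 0 to 1: ∫_{0}^{1} (-u**3) cos(2*pi*u) du = (3*(1 - 2*pi**2)/(8*pi**4)) - (3/(8*pi**4)) = -3/(4*pi**2).
Hence a_2 = 2·(-3/(4*pi**2)) = -3/(2*pi**2).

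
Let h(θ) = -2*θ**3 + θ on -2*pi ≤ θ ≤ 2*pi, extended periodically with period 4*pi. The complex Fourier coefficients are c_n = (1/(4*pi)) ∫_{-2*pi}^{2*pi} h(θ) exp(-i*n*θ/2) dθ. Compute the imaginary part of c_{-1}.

Since h is real-valued, Im(c_{-1}) = -(1/(4*pi)) ∫_{-2*pi}^{2*pi} h(θ) sin(-θ/2) dθ = b_{1}/2.
h is odd and sin(-θ/2) is odd, so the integrand is even: ∫_{-2*pi}^{2*pi} h(θ) sin(-θ/2) dθ = 2∫_0^{2*pi} h(θ) sin(-θ/2) dθ.
Integrating by parts three times (tabular method), an antiderivative of (-2*θ**3 + θ) sin(-θ/2) is -4*θ**3*cos(θ/2) + 24*θ**2*sin(θ/2) + 98*θ*cos(θ/2) - 196*sin(θ/2); evaluating from 0 to 2*pi: ∫_{0}^{2*pi} (-2*θ**3 + θ) sin(-θ/2) dθ = (-196*pi + 32*pi**3) - (0) = -196*pi + 32*pi**3.
So ∫_{-2*pi}^{2*pi} h(θ) sin(-θ/2) dθ = -392*pi + 64*pi**3.
Hence Im(c_{-1}) = (-1/(4*pi))·(-392*pi + 64*pi**3) = 98 - 16*pi**2.

98 - 16*pi**2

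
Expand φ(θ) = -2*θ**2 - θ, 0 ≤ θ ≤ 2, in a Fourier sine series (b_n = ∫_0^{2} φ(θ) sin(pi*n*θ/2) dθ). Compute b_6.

b_6 = ∫_0^{2} (-2*θ**2 - θ) sin(3*pi*θ) dθ.
Integrating by parts twice (tabular method), an antiderivative of (-2*θ**2 - θ) sin(3*pi*θ) is 2*θ**2*cos(3*pi*θ)/(3*pi) - 4*θ*sin(3*pi*θ)/(9*pi**2) + θ*cos(3*pi*θ)/(3*pi) - sin(3*pi*θ)/(9*pi**2) - 4*cos(3*pi*θ)/(27*pi**3); evaluating from 0 to 2: ∫_{0}^{2} (-2*θ**2 - θ) sin(3*pi*θ) dθ = (2*(-2 + 45*pi**2)/(27*pi**3)) - (-4/(27*pi**3)) = 10/(3*pi).
Hence b_6 = 10/(3*pi).

10/(3*pi)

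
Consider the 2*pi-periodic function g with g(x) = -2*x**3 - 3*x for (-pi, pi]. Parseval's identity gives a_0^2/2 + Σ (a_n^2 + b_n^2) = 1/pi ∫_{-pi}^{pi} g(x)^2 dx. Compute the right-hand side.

1/pi ∫_{-pi}^{pi} g(x)^2 dx = 1/pi · (2*pi**3*(105 + 84*pi**2 + 20*pi**4)/35) = 2*pi**2*(105 + 84*pi**2 + 20*pi**4)/35.

2*pi**2*(105 + 84*pi**2 + 20*pi**4)/35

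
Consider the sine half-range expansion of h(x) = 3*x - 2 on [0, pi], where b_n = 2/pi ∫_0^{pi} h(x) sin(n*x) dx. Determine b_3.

b_3 = 2/pi ∫_0^{pi} (3*x - 2) sin(3*x) dx.
Integrating by parts (boundary term plus one more integral), an antiderivative of (3*x - 2) sin(3*x) is -x*cos(3*x) + sin(3*x)/3 + 2*cos(3*x)/3; evaluating from 0 to pi: ∫_{0}^{pi} (3*x - 2) sin(3*x) dx = (-2/3 + pi) - (2/3) = -4/3 + pi.
Hence b_3 = (2/pi)·(-4/3 + pi) = 2 - 8/(3*pi).

2 - 8/(3*pi)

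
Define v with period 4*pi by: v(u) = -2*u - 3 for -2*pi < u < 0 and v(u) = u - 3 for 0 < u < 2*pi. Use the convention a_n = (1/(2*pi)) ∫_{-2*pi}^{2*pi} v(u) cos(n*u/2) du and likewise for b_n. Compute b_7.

b_7 = (1/(2*pi)) ∫_{-2*pi}^{2*pi} v(u) sin(7*u/2) du.
Split the integral at the breakpoints.
Integrating by parts (boundary term plus one more integral), an antiderivative of (-2*u - 3) sin(7*u/2) is 4*u*cos(7*u/2)/7 - 8*sin(7*u/2)/49 + 6*cos(7*u/2)/7; evaluating from -2*pi to 0: ∫_{-2*pi}^{0} (-2*u - 3) sin(7*u/2) du = (6/7) - (-6/7 + 8*pi/7) = 12/7 - 8*pi/7.
Integrating by parts (boundary term plus one more integral), an antiderivative of (u - 3) sin(7*u/2) is -2*u*cos(7*u/2)/7 + 4*sin(7*u/2)/49 + 6*cos(7*u/2)/7; evaluating from 0 to 2*pi: ∫_{0}^{2*pi} (u - 3) sin(7*u/2) du = (-6/7 + 4*pi/7) - (6/7) = -12/7 + 4*pi/7.
Summing the pieces and multiplying by (1/(2*pi)) gives b_7 = -2/7.

-2/7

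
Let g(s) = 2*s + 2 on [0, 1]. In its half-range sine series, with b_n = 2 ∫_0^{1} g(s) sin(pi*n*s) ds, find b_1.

12/pi

b_1 = 2 ∫_0^{1} (2*s + 2) sin(pi*s) ds.
Integrating by parts (boundary term plus one more integral), an antiderivative of (2*s + 2) sin(pi*s) is -2*s*cos(pi*s)/pi + 2*sin(pi*s)/pi**2 - 2*cos(pi*s)/pi; evaluating from 0 to 1: ∫_{0}^{1} (2*s + 2) sin(pi*s) ds = (4/pi) - (-2/pi) = 6/pi.
Hence b_1 = 2·(6/pi) = 12/pi.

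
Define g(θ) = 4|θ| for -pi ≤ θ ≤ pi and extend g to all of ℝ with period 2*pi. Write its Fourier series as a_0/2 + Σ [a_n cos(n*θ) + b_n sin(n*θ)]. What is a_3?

a_3 = 1/pi ∫_{-pi}^{pi} g(θ) cos(3*θ) dθ.
g is even and cos(3*θ) is even, so the integrand is even and a_3 = 2/pi ∫_0^{pi} g(θ) cos(3*θ) dθ.
Integrating by parts (boundary term plus one more integral), an antiderivative of (4*θ) cos(3*θ) is 4*θ*sin(3*θ)/3 + 4*cos(3*θ)/9; evaluating from 0 to pi: ∫_{0}^{pi} (4*θ) cos(3*θ) dθ = (-4/9) - (4/9) = -8/9.
Hence a_3 = (2/pi)·(-8/9) = -16/(9*pi).

-16/(9*pi)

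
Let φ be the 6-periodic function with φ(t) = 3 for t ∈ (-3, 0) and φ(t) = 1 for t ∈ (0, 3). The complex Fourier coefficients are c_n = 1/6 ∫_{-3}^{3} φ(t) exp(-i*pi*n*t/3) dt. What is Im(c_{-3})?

-2/(3*pi)

Since φ is real-valued, Im(c_{-3}) = -1/6 ∫_{-3}^{3} φ(t) sin(-pi*t) dt = b_{3}/2.
Split the integral at the breakpoints.
Directly, an antiderivative of (3) sin(-pi*t) is 3*cos(pi*t)/pi; evaluating from -3 to 0: ∫_{-3}^{0} (3) sin(-pi*t) dt = (3/pi) - (-3/pi) = 6/pi.
Directly, an antiderivative of (1) sin(-pi*t) is cos(pi*t)/pi; evaluating from 0 to 3: ∫_{0}^{3} (1) sin(-pi*t) dt = (-1/pi) - (1/pi) = -2/pi.
So ∫_{-3}^{3} φ(t) sin(-pi*t) dt = 4/pi.
Hence Im(c_{-3}) = (-1/6)·(4/pi) = -2/(3*pi).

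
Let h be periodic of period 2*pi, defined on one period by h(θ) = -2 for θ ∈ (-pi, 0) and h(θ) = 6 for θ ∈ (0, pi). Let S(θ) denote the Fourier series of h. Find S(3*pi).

θ = 3*pi differs from θ = pi by 1 full period(s), and the series is 2*pi-periodic.
At θ = pi the one-sided limits are h(pi^-) = 6 and h(pi^+) = -2.
By Dirichlet's theorem the series converges to their average, [(6) + (-2)]/2 = 2.

2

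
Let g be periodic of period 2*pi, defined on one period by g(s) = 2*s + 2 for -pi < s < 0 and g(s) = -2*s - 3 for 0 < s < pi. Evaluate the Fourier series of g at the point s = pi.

At s = pi the one-sided limits are g(pi^-) = -2*pi - 3 and g(pi^+) = 2 - 2*pi.
By Dirichlet's theorem the series converges to their average, [(-2*pi - 3) + (2 - 2*pi)]/2 = -2*pi - 1/2.

-2*pi - 1/2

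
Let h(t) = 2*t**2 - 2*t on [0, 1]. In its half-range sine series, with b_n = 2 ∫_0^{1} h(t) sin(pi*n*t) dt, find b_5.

b_5 = 2 ∫_0^{1} (2*t**2 - 2*t) sin(5*pi*t) dt.
Integrating by parts twice (tabular method), an antiderivative of (2*t**2 - 2*t) sin(5*pi*t) is -2*t**2*cos(5*pi*t)/(5*pi) + 4*t*sin(5*pi*t)/(25*pi**2) + 2*t*cos(5*pi*t)/(5*pi) - 2*sin(5*pi*t)/(25*pi**2) + 4*cos(5*pi*t)/(125*pi**3); evaluating from 0 to 1: ∫_{0}^{1} (2*t**2 - 2*t) sin(5*pi*t) dt = (-4/(125*pi**3)) - (4/(125*pi**3)) = -8/(125*pi**3).
Hence b_5 = 2·(-8/(125*pi**3)) = -16/(125*pi**3).

-16/(125*pi**3)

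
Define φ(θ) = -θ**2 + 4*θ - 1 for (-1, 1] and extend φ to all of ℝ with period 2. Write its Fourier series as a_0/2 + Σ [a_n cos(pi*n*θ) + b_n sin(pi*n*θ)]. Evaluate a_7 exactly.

a_7 = ∫_{-1}^{1} φ(θ) cos(7*pi*θ) dθ.
Integrating by parts twice (tabular method), an antiderivative of (-θ**2 + 4*θ - 1) cos(7*pi*θ) is -θ**2*sin(7*pi*θ)/(7*pi) + 4*θ*sin(7*pi*θ)/(7*pi) - 2*θ*cos(7*pi*θ)/(49*pi**2) - sin(7*pi*θ)/(7*pi) + 2*sin(7*pi*θ)/(343*pi**3) + 4*cos(7*pi*θ)/(49*pi**2); evaluating from -1 to 1: ∫_{-1}^{1} (-θ**2 + 4*θ - 1) cos(7*pi*θ) dθ = (-2/(49*pi**2)) - (-6/(49*pi**2)) = 4/(49*pi**2).
Hence a_7 = 4/(49*pi**2).

4/(49*pi**2)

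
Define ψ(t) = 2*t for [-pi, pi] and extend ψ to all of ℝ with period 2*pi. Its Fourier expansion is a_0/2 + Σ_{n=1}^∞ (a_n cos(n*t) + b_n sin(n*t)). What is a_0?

a_0 = 1/pi ∫_{-pi}^{pi} ψ(t) dt = 1/pi · (0) = 0.

0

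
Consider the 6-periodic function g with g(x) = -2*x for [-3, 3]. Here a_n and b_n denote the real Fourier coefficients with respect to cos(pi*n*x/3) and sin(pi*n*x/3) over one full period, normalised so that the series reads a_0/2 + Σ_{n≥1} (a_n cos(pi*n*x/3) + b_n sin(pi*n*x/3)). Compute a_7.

0

a_7 = 1/3 ∫_{-3}^{3} g(x) cos(7*pi*x/3) dx.
g is odd and cos(7*pi*x/3) is even, so the integrand is odd over a symmetric interval and the integral vanishes.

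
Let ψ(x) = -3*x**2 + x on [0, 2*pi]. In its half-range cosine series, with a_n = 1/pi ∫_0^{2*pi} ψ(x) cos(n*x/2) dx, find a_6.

-4/3

a_6 = 1/pi ∫_0^{2*pi} (-3*x**2 + x) cos(3*x) dx.
Integrating by parts twice (tabular method), an antiderivative of (-3*x**2 + x) cos(3*x) is -x**2*sin(3*x) + x*sin(3*x)/3 - 2*x*cos(3*x)/3 + 2*sin(3*x)/9 + cos(3*x)/9; evaluating from 0 to 2*pi: ∫_{0}^{2*pi} (-3*x**2 + x) cos(3*x) dx = (1/9 - 4*pi/3) - (1/9) = -4*pi/3.
Hence a_6 = (1/pi)·(-4*pi/3) = -4/3.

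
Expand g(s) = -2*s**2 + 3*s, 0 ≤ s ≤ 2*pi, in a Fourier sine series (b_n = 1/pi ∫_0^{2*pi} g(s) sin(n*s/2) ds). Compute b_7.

4*(-196*pi**2 + 16 + 147*pi)/(343*pi)

b_7 = 1/pi ∫_0^{2*pi} (-2*s**2 + 3*s) sin(7*s/2) ds.
Integrating by parts twice (tabular method), an antiderivative of (-2*s**2 + 3*s) sin(7*s/2) is 4*s**2*cos(7*s/2)/7 - 16*s*sin(7*s/2)/49 - 6*s*cos(7*s/2)/7 + 12*sin(7*s/2)/49 - 32*cos(7*s/2)/343; evaluating from 0 to 2*pi: ∫_{0}^{2*pi} (-2*s**2 + 3*s) sin(7*s/2) ds = (-16*pi**2/7 + 32/343 + 12*pi/7) - (-32/343) = -16*pi**2/7 + 64/343 + 12*pi/7.
Hence b_7 = (1/pi)·(-16*pi**2/7 + 64/343 + 12*pi/7) = 4*(-196*pi**2 + 16 + 147*pi)/(343*pi).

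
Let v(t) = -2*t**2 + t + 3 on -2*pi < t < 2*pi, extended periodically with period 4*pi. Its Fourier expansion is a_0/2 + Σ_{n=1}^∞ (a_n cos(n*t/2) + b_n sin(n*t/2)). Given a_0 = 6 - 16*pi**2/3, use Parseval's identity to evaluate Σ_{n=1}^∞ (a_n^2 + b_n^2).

Parseval: a_0^2/2 + Σ_{n≥1} (a_n^2+b_n^2) = (1/(2*pi)) ∫_{-2*pi}^{2*pi} v(t)^2 dt = -88*pi**2/3 + 18 + 128*pi**4/5.
Subtract a_0^2/2 = 2*(9 - 8*pi**2)**2/9: Σ (a_n^2+b_n^2) = 8*pi**2*(15 + 64*pi**2)/45.

8*pi**2*(15 + 64*pi**2)/45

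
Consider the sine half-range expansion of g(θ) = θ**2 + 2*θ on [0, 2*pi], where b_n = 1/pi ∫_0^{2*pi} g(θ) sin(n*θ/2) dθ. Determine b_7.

b_7 = 1/pi ∫_0^{2*pi} (θ**2 + 2*θ) sin(7*θ/2) dθ.
Integrating by parts twice (tabular method), an antiderivative of (θ**2 + 2*θ) sin(7*θ/2) is -2*θ**2*cos(7*θ/2)/7 + 8*θ*sin(7*θ/2)/49 - 4*θ*cos(7*θ/2)/7 + 8*sin(7*θ/2)/49 + 16*cos(7*θ/2)/343; evaluating from 0 to 2*pi: ∫_{0}^{2*pi} (θ**2 + 2*θ) sin(7*θ/2) dθ = (-16/343 + 8*pi/7 + 8*pi**2/7) - (16/343) = -32/343 + 8*pi/7 + 8*pi**2/7.
Hence b_7 = (1/pi)·(-32/343 + 8*pi/7 + 8*pi**2/7) = 8*(-4 + 49*pi + 49*pi**2)/(343*pi).

8*(-4 + 49*pi + 49*pi**2)/(343*pi)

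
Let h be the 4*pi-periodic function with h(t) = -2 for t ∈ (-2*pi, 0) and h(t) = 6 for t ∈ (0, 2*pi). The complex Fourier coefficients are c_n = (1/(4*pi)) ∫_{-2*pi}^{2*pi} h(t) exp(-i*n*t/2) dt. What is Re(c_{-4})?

Since h is real-valued, Re(c_{-4}) = (1/(4*pi)) ∫_{-2*pi}^{2*pi} h(t) cos(-2*t) dt = a_{4}/2.
Split the integral at the breakpoints.
Directly, an antiderivative of (-2) cos(-2*t) is -sin(2*t); evaluating from -2*pi to 0: ∫_{-2*pi}^{0} (-2) cos(-2*t) dt = (0) - (0) = 0.
Directly, an antiderivative of (6) cos(-2*t) is 3*sin(2*t); evaluating from 0 to 2*pi: ∫_{0}^{2*pi} (6) cos(-2*t) dt = (0) - (0) = 0.
So ∫_{-2*pi}^{2*pi} h(t) cos(-2*t) dt = 0.
Hence Re(c_{-4}) = (1/(4*pi))·(0) = 0.

0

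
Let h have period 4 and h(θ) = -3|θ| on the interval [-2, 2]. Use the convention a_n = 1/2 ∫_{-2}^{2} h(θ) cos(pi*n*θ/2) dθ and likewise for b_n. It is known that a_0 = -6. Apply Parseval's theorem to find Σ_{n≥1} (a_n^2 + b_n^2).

6

Parseval: a_0^2/2 + Σ_{n≥1} (a_n^2+b_n^2) = 1/2 ∫_{-2}^{2} h(θ)^2 dθ = 24.
Subtract a_0^2/2 = 18: Σ (a_n^2+b_n^2) = 6.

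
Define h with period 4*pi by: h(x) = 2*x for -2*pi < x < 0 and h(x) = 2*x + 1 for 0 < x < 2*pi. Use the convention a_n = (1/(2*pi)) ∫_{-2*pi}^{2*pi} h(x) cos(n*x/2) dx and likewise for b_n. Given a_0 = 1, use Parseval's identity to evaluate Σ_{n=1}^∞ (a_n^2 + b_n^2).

Parseval: a_0^2/2 + Σ_{n≥1} (a_n^2+b_n^2) = (1/(2*pi)) ∫_{-2*pi}^{2*pi} h(x)^2 dx = 1 + 4*pi + 32*pi**2/3.
Subtract a_0^2/2 = 1/2: Σ (a_n^2+b_n^2) = 1/2 + 4*pi + 32*pi**2/3.

1/2 + 4*pi + 32*pi**2/3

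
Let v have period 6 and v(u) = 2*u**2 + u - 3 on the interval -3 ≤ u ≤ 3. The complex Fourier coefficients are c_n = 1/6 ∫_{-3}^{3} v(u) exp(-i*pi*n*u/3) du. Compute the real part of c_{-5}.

-36/(25*pi**2)

Since v is real-valued, Re(c_{-5}) = 1/6 ∫_{-3}^{3} v(u) cos(-5*pi*u/3) du = a_{5}/2.
Integrating by parts twice (tabular method), an antiderivative of (2*u**2 + u - 3) cos(-5*pi*u/3) is 6*u**2*sin(5*pi*u/3)/(5*pi) + 3*u*sin(5*pi*u/3)/(5*pi) + 36*u*cos(5*pi*u/3)/(25*pi**2) - 9*sin(5*pi*u/3)/(5*pi) - 108*sin(5*pi*u/3)/(125*pi**3) + 9*cos(5*pi*u/3)/(25*pi**2); evaluating from -3 to 3: ∫_{-3}^{3} (2*u**2 + u - 3) cos(-5*pi*u/3) du = (-117/(25*pi**2)) - (99/(25*pi**2)) = -216/(25*pi**2).
Hence Re(c_{-5}) = (1/6)·(-216/(25*pi**2)) = -36/(25*pi**2).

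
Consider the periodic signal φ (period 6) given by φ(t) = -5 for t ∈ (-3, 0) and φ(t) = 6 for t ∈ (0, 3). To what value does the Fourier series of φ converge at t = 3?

At t = 3 the one-sided limits are φ(3^-) = 6 and φ(3^+) = -5.
By Dirichlet's theorem the series converges to their average, [(6) + (-5)]/2 = 1/2.

1/2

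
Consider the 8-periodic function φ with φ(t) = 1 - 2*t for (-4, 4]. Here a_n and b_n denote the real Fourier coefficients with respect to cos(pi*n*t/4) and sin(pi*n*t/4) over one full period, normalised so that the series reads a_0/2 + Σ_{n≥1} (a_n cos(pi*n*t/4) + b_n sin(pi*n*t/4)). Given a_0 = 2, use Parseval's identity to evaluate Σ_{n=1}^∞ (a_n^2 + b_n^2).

Parseval: a_0^2/2 + Σ_{n≥1} (a_n^2+b_n^2) = 1/4 ∫_{-4}^{4} φ(t)^2 dt = 134/3.
Subtract a_0^2/2 = 2: Σ (a_n^2+b_n^2) = 128/3.

128/3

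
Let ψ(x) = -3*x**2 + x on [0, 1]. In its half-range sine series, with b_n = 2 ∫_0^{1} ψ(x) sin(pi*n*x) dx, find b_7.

4*(6 - 49*pi**2)/(343*pi**3)

b_7 = 2 ∫_0^{1} (-3*x**2 + x) sin(7*pi*x) dx.
Integrating by parts twice (tabular method), an antiderivative of (-3*x**2 + x) sin(7*pi*x) is 3*x**2*cos(7*pi*x)/(7*pi) - 6*x*sin(7*pi*x)/(49*pi**2) - x*cos(7*pi*x)/(7*pi) + sin(7*pi*x)/(49*pi**2) - 6*cos(7*pi*x)/(343*pi**3); evaluating from 0 to 1: ∫_{0}^{1} (-3*x**2 + x) sin(7*pi*x) dx = (2*(3 - 49*pi**2)/(343*pi**3)) - (-6/(343*pi**3)) = 2*(6 - 49*pi**2)/(343*pi**3).
Hence b_7 = 2·(2*(6 - 49*pi**2)/(343*pi**3)) = 4*(6 - 49*pi**2)/(343*pi**3).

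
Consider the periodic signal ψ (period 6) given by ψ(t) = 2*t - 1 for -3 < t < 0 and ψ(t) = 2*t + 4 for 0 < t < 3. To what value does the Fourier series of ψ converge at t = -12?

t = -12 differs from t = 0 by -2 full period(s), and the series is 6-periodic.
At t = 0 the one-sided limits are ψ(0^-) = -1 and ψ(0^+) = 4.
By Dirichlet's theorem the series converges to their average, [(-1) + (4)]/2 = 3/2.

3/2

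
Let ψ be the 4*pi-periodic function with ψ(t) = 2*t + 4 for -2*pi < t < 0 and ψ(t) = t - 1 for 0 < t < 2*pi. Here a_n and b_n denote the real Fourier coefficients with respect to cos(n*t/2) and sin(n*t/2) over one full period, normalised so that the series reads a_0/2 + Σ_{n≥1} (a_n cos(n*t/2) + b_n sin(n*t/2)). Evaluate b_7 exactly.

b_7 = (1/(2*pi)) ∫_{-2*pi}^{2*pi} ψ(t) sin(7*t/2) dt.
Split the integral at the breakpoints.
Integrating by parts (boundary term plus one more integral), an antiderivative of (2*t + 4) sin(7*t/2) is -4*t*cos(7*t/2)/7 + 8*sin(7*t/2)/49 - 8*cos(7*t/2)/7; evaluating from -2*pi to 0: ∫_{-2*pi}^{0} (2*t + 4) sin(7*t/2) dt = (-8/7) - (8/7 - 8*pi/7) = -16/7 + 8*pi/7.
Integrating by parts (boundary term plus one more integral), an antiderivative of (t - 1) sin(7*t/2) is -2*t*cos(7*t/2)/7 + 4*sin(7*t/2)/49 + 2*cos(7*t/2)/7; evaluating from 0 to 2*pi: ∫_{0}^{2*pi} (t - 1) sin(7*t/2) dt = (-2/7 + 4*pi/7) - (2/7) = -4/7 + 4*pi/7.
Summing the pieces and multiplying by (1/(2*pi)) gives b_7 = 2*(-5 + 3*pi)/(7*pi).

2*(-5 + 3*pi)/(7*pi)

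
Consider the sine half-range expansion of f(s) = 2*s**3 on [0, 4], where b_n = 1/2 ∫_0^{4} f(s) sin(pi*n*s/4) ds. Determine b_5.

256*(-6 + 25*pi**2)/(125*pi**3)

b_5 = 1/2 ∫_0^{4} (2*s**3) sin(5*pi*s/4) ds.
Integrating by parts three times (tabular method), an antiderivative of (2*s**3) sin(5*pi*s/4) is -8*s**3*cos(5*pi*s/4)/(5*pi) + 96*s**2*sin(5*pi*s/4)/(25*pi**2) + 768*s*cos(5*pi*s/4)/(125*pi**3) - 3072*sin(5*pi*s/4)/(625*pi**4); evaluating from 0 to 4: ∫_{0}^{4} (2*s**3) sin(5*pi*s/4) ds = (512*(-6 + 25*pi**2)/(125*pi**3)) - (0) = 512*(-6 + 25*pi**2)/(125*pi**3).
Hence b_5 = (1/2)·(512*(-6 + 25*pi**2)/(125*pi**3)) = 256*(-6 + 25*pi**2)/(125*pi**3).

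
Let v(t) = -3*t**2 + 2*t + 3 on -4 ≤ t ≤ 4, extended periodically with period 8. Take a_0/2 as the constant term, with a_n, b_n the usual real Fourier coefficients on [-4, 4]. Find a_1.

192/pi**2

a_1 = 1/4 ∫_{-4}^{4} v(t) cos(pi*t/4) dt.
Integrating by parts twice (tabular method), an antiderivative of (-3*t**2 + 2*t + 3) cos(pi*t/4) is -12*t**2*sin(pi*t/4)/pi + 8*t*sin(pi*t/4)/pi - 96*t*cos(pi*t/4)/pi**2 + 12*sin(pi*t/4)/pi + 384*sin(pi*t/4)/pi**3 + 32*cos(pi*t/4)/pi**2; evaluating from -4 to 4: ∫_{-4}^{4} (-3*t**2 + 2*t + 3) cos(pi*t/4) dt = (352/pi**2) - (-416/pi**2) = 768/pi**2.
Hence a_1 = (1/4)·(768/pi**2) = 192/pi**2.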